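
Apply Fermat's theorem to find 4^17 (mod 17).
By Fermat: 4^{16} ≡ 1 (mod 17). So 4^{17} = 4^{16} · 4^{1} ≡ 4^{1} ≡ 4 (mod 17)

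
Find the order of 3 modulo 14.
Powers of 3 mod 14: 3^1≡3, 3^2≡9, 3^3≡13, 3^4≡11, 3^5≡5, 3^6≡1. So the order of 3 is 6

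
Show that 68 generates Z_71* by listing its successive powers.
68^1, 68^2, ..., 68^{70} mod 71: [68, 9, 44, 10, 41, 19, 14, 29, 55, 48, 69, 6, 53, 54, 51, 60, 33, 43, 13, 32, 46, 4, 59, 36, 34, 40, 22, 5, 56, 45, 7, 50, 63, 24, 70, 3, 62, 27, 61, 30, 52, 57, 42, 16, 23, 2, 65, 18, 17, 20, 11, 38, 28, 58, 39, 25, 67, 12, 35, 37, 31, 49, 66, 15, 26, 64, 21, 8, 47, 1]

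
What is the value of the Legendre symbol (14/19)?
(14/19) = 14^{9} mod 19 = -1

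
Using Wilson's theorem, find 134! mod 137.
(136)! = (134)! × (135) × (136) ≡ -1 (mod 137). So (134)! ≡ -1 × [(136)(135)]^(-1) ≡ 68 (mod 137)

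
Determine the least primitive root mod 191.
g = 19. For each prime q|190: 19^{95}≡190, 19^{38}≡39, 19^{10}≡52, none ≡ 1, so ord_191(19) = 190 and 19 is a primitive root.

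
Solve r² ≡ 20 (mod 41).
The square roots of 20 mod 41 are 26 and 15. Verify: 26² = 676 ≡ 20 (mod 41)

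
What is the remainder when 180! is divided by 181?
By Wilson's theorem, (180)! ≡ -1 ≡ 180 (mod 181)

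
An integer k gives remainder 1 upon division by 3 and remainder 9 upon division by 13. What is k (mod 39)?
M = 3 × 13 = 39. M₁ = 13, y₁ ≡ 1 (mod 3). M₂ = 3, y₂ ≡ 9 (mod 13). k = 1×13×1 + 9×3×9 ≡ 22 (mod 39)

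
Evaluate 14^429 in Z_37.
Using Fermat: 14^{36} ≡ 1 (mod 37). 429 ≡ 33 (mod 36). So 14^{429} ≡ 14^{33} ≡ 31 (mod 37)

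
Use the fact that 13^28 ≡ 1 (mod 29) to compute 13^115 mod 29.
By Fermat: 13^{28} ≡ 1 (mod 29). 115 = 4×28 + 3. So 13^{115} ≡ 13^{3} ≡ 22 (mod 29)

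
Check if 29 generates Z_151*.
29^{25} ≡ 1 mod 151 and 25 < 150, so ord_151(29) = 25 ≠ 150 and 29 is not a primitive root.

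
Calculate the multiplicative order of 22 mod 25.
Powers of 22 mod 25: 22^1≡22, 22^2≡9, 22^3≡23, 22^4≡6, 22^5≡7, 22^6≡4, 22^7≡13, 22^8≡11, 22^9≡17, 22^10≡24, 22^11≡3, 22^12≡16, 22^13≡2, 22^14≡19, 22^15≡18, 22^16≡21, 22^17≡12, 22^18≡14, 22^19≡8, 22^20≡1. So the order of 22 is 20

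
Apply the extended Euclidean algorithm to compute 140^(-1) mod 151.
Extended GCD: 140(-55) + 151(51) = 1. So 140^(-1) ≡ -55 ≡ 96 mod 151. Verify: 140 × 96 = 13440 ≡ 1 mod 151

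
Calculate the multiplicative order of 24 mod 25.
Powers of 24 mod 25: 24^1≡24, 24^2≡1. ord_25(24) = 2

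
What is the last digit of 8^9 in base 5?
Using Fermat: 8^{4} ≡ 1 mod 5. 9 ≡ 1 mod 4. So 8^{9} ≡ 8^{1} ≡ 3 mod 5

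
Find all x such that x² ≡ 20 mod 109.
The square roots of 20 mod 109 are 67 and 42. Verify: 67² = 4489 ≡ 20 mod 109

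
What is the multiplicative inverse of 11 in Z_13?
Since 13 is prime, by Fermat 11^(-1) ≡ 11^{11} ≡ 6 mod 13. Verify: 11 × 6 = 66 ≡ 1 mod 13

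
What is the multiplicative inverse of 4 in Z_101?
Since 101 is prime, by Fermat 4^(-1) ≡ 4^{99} ≡ 76 mod 101. Verify: 4 × 76 = 304 ≡ 1 mod 101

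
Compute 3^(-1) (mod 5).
Since 5 is prime, by Fermat 3^(-1) ≡ 3^{3} ≡ 2 (mod 5). Verify: 3 × 2 = 6 ≡ 1 (mod 5)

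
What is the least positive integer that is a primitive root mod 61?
g = 2. Powers: [2, 4, 8, 16, 32, 3, 6, 12, 24, 48, ...] generates all 60 non-zero residues.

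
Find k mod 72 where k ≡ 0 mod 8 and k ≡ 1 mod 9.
M = 8 × 9 = 72. M₁ = 9, y₁ ≡ 1 mod 8. M₂ = 8, y₂ ≡ 8 mod 9. k = 0×9×1 + 1×8×8 ≡ 64 mod 72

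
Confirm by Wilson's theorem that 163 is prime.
(162)! mod 163 = 162. Since this equals -1 (mod 163), Wilson confirms 163 is prime.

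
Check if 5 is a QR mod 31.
By Euler's criterion: 5^{15} ≡ 1 (mod 31). Since this equals 1, 5 is a QR.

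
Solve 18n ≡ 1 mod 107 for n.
Since 107 is prime, by Fermat 18^(-1) ≡ 18^{105} ≡ 6 mod 107. Verify: 18 × 6 = 108 ≡ 1 mod 107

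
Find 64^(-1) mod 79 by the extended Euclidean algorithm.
Extended GCD: 64(21) + 79(-17) = 1. So 64^(-1) ≡ 21 mod 79. Verify: 64 × 21 = 1344 ≡ 1 mod 79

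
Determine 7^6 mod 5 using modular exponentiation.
Using Fermat: 7^{4} ≡ 1 mod 5. 6 ≡ 2 mod 4. So 7^{6} ≡ 7^{2} ≡ 4 mod 5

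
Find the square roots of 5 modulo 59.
The square roots of 5 mod 59 are 51 and 8. Verify: 51² = 2601 ≡ 5 mod 59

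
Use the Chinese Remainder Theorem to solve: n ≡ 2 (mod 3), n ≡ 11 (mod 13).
M = 3 × 13 = 39. M₁ = 13, y₁ ≡ 1 (mod 3). M₂ = 3, y₂ ≡ 9 (mod 13). n = 2×13×1 + 11×3×9 ≡ 11 (mod 39)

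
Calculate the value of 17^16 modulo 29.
By repeated squaring (mod 29): 17^{1}≡17, 17^{2}≡28, 17^{4}≡1, 17^{8}≡1, 17^{16}≡1. So 17^{16} ≡ 1 (mod 29)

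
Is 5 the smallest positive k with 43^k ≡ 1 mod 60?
Powers of 43 mod 60: 43^1≡43, 43^2≡49, 43^3≡7, 43^4≡1. Already 43^4≡1, so the order is 4 < 5. No, the actual order is 4.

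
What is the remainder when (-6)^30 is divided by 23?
Using Fermat: (-6)^{22} ≡ 1 (mod 23). 30 ≡ 8 (mod 22). So (-6)^{30} ≡ (-6)^{8} ≡ 18 (mod 23)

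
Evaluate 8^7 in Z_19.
By repeated squaring (mod 19): 8^{1}≡8, 8^{2}≡7, 8^{4}≡11. Then 8^{7} = 8^{4+2+1} ≡ 11 × 7 × 8 ≡ 8 (mod 19)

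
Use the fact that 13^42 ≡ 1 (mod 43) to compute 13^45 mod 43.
By Fermat: 13^{42} ≡ 1 (mod 43). So 13^{45} = 13^{42} · 13^{3} ≡ 13^{3} ≡ 4 (mod 43)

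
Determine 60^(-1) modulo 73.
Since 73 is prime, by Fermat 60^(-1) ≡ 60^{71} ≡ 28 mod 73. Verify: 60 × 28 = 1680 ≡ 1 mod 73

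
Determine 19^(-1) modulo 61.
Since 61 is prime, by Fermat 19^(-1) ≡ 19^{59} ≡ 45 (mod 61). Verify: 19 × 45 = 855 ≡ 1 (mod 61)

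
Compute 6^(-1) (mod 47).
Since 47 is prime, by Fermat 6^(-1) ≡ 6^{45} ≡ 8 (mod 47). Verify: 6 × 8 = 48 ≡ 1 (mod 47)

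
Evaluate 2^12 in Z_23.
By repeated squaring mod 23: 2^{1}≡2, 2^{2}≡4, 2^{4}≡16, 2^{8}≡3. Then 2^{12} = 2^{8+4} ≡ 3 × 16 ≡ 2 mod 23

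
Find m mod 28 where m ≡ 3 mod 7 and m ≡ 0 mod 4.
M = 7 × 4 = 28. M₁ = 4, y₁ ≡ 2 mod 7. M₂ = 7, y₂ ≡ 3 mod 4. m = 3×4×2 + 0×7×3 ≡ 24 mod 28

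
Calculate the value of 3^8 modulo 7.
Using Fermat: 3^{6} ≡ 1 (mod 7). 8 ≡ 2 (mod 6). So 3^{8} ≡ 3^{2} ≡ 2 (mod 7)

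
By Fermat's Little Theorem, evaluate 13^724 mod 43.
By Fermat: 13^{42} ≡ 1 mod 43. 724 ≡ 10 mod 42. So 13^{724} ≡ 13^{10} ≡ 15 mod 43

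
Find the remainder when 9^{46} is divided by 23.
By Fermat: 9^{22} ≡ 1 (mod 23). 46 = 2×22 + 2. So 9^{46} ≡ 9^{2} ≡ 12 (mod 23)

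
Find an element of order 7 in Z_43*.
4 has order 7 mod 43 since 4^{7} ≡ 1 mod 43 and no smaller power works.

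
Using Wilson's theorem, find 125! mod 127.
(126)! = (125)! × (126) ≡ -1 (mod 127). So (125)! ≡ -1 × (126)^(-1) ≡ (-1)×(-1) = 1 (mod 127)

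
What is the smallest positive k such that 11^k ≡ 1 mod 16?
Powers of 11 mod 16: 11^1≡11, 11^2≡9, 11^3≡3, 11^4≡1. ord_16(11) = 4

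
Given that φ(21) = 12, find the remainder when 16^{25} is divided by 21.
By Euler: 16^{12} ≡ 1 mod 21 since gcd(16, 21) = 1. 25 = 2×12 + 1. So 16^{25} ≡ 16^{1} ≡ 16 mod 21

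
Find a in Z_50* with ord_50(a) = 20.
3 has order 20 mod 50 since 3^{20} ≡ 1 (mod 50) and no smaller power works.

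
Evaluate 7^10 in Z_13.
By repeated squaring (mod 13): 7^{1}≡7, 7^{2}≡10, 7^{4}≡9, 7^{8}≡3. Then 7^{10} = 7^{8+2} ≡ 3 × 10 ≡ 4 (mod 13)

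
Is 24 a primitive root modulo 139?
24^{69} ≡ 1 mod 139 and 69 < 138, so ord_139(24) = 69 ≠ 138 and 24 is not a primitive root.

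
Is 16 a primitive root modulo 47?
16^{23} ≡ 1 mod 47 and 23 < 46, so ord_47(16) = 23 ≠ 46 and 16 is not a primitive root.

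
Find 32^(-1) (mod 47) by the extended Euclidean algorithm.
Extended GCD: 32(-22) + 47(15) = 1. So 32^(-1) ≡ -22 ≡ 25 (mod 47). Verify: 32 × 25 = 800 ≡ 1 (mod 47)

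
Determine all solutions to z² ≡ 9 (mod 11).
The square roots of 9 mod 11 are 3 and 8. Verify: 3² = 9 ≡ 9 (mod 11)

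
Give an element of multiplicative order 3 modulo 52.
9 has order 3 mod 52 since 9^{3} ≡ 1 (mod 52) and no smaller power works.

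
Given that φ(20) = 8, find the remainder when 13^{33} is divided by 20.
By Euler: 13^{8} ≡ 1 (mod 20) since gcd(13, 20) = 1. 33 = 4×8 + 1. So 13^{33} ≡ 13^{1} ≡ 13 (mod 20)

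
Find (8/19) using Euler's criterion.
(8/19) = 8^{9} mod 19 = -1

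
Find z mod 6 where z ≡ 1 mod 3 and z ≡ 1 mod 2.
M = 3 × 2 = 6. M₁ = 2, y₁ ≡ 2 mod 3. M₂ = 3, y₂ ≡ 1 mod 2. z = 1×2×2 + 1×3×1 ≡ 1 mod 6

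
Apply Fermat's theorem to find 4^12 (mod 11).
By Fermat: 4^{10} ≡ 1 (mod 11). So 4^{12} = 4^{10} · 4^{2} ≡ 4^{2} ≡ 5 (mod 11)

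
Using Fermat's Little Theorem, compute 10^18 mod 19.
By Fermat's Little Theorem, 10^{18} ≡ 1 mod 19 since 19 is prime and gcd(10, 19) = 1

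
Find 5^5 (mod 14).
By repeated squaring (mod 14): 5^{1}≡5, 5^{2}≡11, 5^{4}≡9. Then 5^{5} = 5^{4+1} ≡ 9 × 5 ≡ 3 (mod 14)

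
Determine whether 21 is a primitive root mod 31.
ord_31(21) divides 30. For each prime q|30: 21^{15}≡30, 21^{10}≡5, 21^{6}≡2, none ≡ 1. So 21 has order 30 and is a primitive root mod 31.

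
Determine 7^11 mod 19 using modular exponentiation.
By repeated squaring mod 19: 7^{1}≡7, 7^{2}≡11, 7^{4}≡7, 7^{8}≡11. Then 7^{11} = 7^{8+2+1} ≡ 11 × 11 × 7 ≡ 11 mod 19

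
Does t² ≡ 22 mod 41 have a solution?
By Euler's criterion: 22^{20} ≡ 40 mod 41. Since this equals -1 (≡ 40), 22 is not a QR.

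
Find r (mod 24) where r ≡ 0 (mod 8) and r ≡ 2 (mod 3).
M = 8 × 3 = 24. M₁ = 3, y₁ ≡ 3 (mod 8). M₂ = 8, y₂ ≡ 2 (mod 3). r = 0×3×3 + 2×8×2 ≡ 8 (mod 24)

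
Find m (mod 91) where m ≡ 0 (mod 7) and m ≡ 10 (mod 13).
M = 7 × 13 = 91. M₁ = 13, y₁ ≡ 6 (mod 7). M₂ = 7, y₂ ≡ 2 (mod 13). m = 0×13×6 + 10×7×2 ≡ 49 (mod 91)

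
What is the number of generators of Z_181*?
A prime p has φ(p-1) primitive roots; here φ(180) = 48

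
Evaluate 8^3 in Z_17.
8^{3} = 512 ≡ 2 mod 17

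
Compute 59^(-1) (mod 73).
Since 73 is prime, by Fermat 59^(-1) ≡ 59^{71} ≡ 26 (mod 73). Verify: 59 × 26 = 1534 ≡ 1 (mod 73)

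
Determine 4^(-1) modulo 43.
Since 43 is prime, by Fermat 4^(-1) ≡ 4^{41} ≡ 11 (mod 43). Verify: 4 × 11 = 44 ≡ 1 (mod 43)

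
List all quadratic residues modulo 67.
Quadratic residues modulo 67: {1, 4, 6, 9, 10, 14, 15, 16, 17, 19, 21, 22, 23, 24, 25, 26, 29, 33, 35, 36, 37, 39, 40, 47, 49, 54, 55, 56, 59, 60, 62, 64, 65}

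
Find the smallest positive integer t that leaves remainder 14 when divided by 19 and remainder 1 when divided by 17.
M = 19 × 17 = 323. M₁ = 17, y₁ ≡ 9 mod 19. M₂ = 19, y₂ ≡ 9 mod 17. t = 14×17×9 + 1×19×9 ≡ 52 mod 323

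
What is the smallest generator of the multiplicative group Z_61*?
g = 2. For each prime q|60: 2^{30}≡60, 2^{20}≡47, 2^{12}≡9, none ≡ 1, so ord_61(2) = 60 and 2 is a primitive root.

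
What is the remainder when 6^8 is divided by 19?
By repeated squaring (mod 19): 6^{1}≡6, 6^{2}≡17, 6^{4}≡4, 6^{8}≡16. So 6^{8} ≡ 16 (mod 19)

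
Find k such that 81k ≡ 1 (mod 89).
Since 89 is prime, by Fermat 81^(-1) ≡ 81^{87} ≡ 11 (mod 89). Verify: 81 × 11 = 891 ≡ 1 (mod 89)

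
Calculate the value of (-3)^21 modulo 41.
By repeated squaring mod 41: (-3)^{1}≡38, (-3)^{2}≡9, (-3)^{4}≡40, (-3)^{8}≡1, (-3)^{16}≡1. Then (-3)^{21} = (-3)^{16+4+1} ≡ 1 × 40 × 38 ≡ 3 mod 41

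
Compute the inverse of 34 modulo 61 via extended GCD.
Extended GCD: 34(9) + 61(-5) = 1. So 34^(-1) ≡ 9 mod 61. Verify: 34 × 9 = 306 ≡ 1 mod 61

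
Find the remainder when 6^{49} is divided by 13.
By Fermat: 6^{12} ≡ 1 mod 13. 49 = 4×12 + 1. So 6^{49} ≡ 6^{1} ≡ 6 mod 13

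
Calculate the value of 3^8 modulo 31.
By repeated squaring mod 31: 3^{1}≡3, 3^{2}≡9, 3^{4}≡19, 3^{8}≡20. So 3^{8} ≡ 20 mod 31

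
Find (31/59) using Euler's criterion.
(31/59) = 31^{29} mod 59 = -1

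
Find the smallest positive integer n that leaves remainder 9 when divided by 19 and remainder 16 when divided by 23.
M = 19 × 23 = 437. M₁ = 23, y₁ ≡ 5 mod 19. M₂ = 19, y₂ ≡ 17 mod 23. n = 9×23×5 + 16×19×17 ≡ 85 mod 437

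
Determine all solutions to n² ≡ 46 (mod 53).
The square roots of 46 mod 53 are 24 and 29. Verify: 24² = 576 ≡ 46 (mod 53)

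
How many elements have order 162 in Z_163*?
There are φ(163-1) = φ(162) = 54 primitive roots modulo 163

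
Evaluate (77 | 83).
(77/83) = 77^{41} mod 83 = 1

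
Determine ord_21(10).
Powers of 10 mod 21: 10^1≡10, 10^2≡16, 10^3≡13, 10^4≡4, 10^5≡19, 10^6≡1. Order = 6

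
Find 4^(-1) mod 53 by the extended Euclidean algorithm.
Extended GCD: 4(-13) + 53(1) = 1. So 4^(-1) ≡ -13 ≡ 40 mod 53. Verify: 4 × 40 = 160 ≡ 1 mod 53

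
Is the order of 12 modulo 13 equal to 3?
Powers of 12 mod 13: 12^1≡12, 12^2≡1. Already 12^2≡1, so the order is 2 < 3. No, the actual order is 2.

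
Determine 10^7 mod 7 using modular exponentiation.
Using Fermat: 10^{6} ≡ 1 (mod 7). 7 ≡ 1 (mod 6). So 10^{7} ≡ 10^{1} ≡ 3 (mod 7)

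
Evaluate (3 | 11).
(3/11) = 3^{5} mod 11 = 1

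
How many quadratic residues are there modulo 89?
Exactly half the non-zero residues mod a prime are QRs: (89-1)/2 = 44.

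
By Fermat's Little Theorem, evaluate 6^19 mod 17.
By Fermat: 6^{16} ≡ 1 (mod 17). So 6^{19} = 6^{16} · 6^{3} ≡ 6^{3} ≡ 12 (mod 17)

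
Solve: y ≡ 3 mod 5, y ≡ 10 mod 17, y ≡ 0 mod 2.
M = 5 × 17 × 2 = 170. M₁ = 34, y₁ ≡ 4 mod 5. M₂ = 10, y₂ ≡ 12 mod 17. M₃ = 85, y₃ ≡ 1 mod 2. y = 3×34×4 + 10×10×12 + 0×85×1 ≡ 78 mod 170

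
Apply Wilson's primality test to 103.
(102)! mod 103 = 102. Since 102 ≡ -1 (mod 103), 103 is prime.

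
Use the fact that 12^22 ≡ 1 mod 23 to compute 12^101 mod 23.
By Fermat: 12^{22} ≡ 1 mod 23. 101 = 4×22 + 13. So 12^{101} ≡ 12^{13} ≡ 6 mod 23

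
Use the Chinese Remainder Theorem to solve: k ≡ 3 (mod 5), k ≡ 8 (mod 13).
M = 5 × 13 = 65. M₁ = 13, y₁ ≡ 2 (mod 5). M₂ = 5, y₂ ≡ 8 (mod 13). k = 3×13×2 + 8×5×8 ≡ 8 (mod 65)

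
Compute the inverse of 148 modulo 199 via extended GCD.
Extended GCD: 148(39) + 199(-29) = 1. So 148^(-1) ≡ 39 mod 199. Verify: 148 × 39 = 5772 ≡ 1 mod 199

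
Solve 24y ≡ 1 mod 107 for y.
Since 107 is prime, by Fermat 24^(-1) ≡ 24^{105} ≡ 58 mod 107. Verify: 24 × 58 = 1392 ≡ 1 mod 107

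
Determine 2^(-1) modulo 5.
Since 5 is prime, by Fermat 2^(-1) ≡ 2^{3} ≡ 3 mod 5. Verify: 2 × 3 = 6 ≡ 1 mod 5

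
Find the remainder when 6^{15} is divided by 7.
By Fermat: 6^{6} ≡ 1 mod 7. 15 = 2×6 + 3. So 6^{15} ≡ 6^{3} ≡ 6 mod 7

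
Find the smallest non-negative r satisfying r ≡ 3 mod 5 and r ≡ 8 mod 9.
M = 5 × 9 = 45. M₁ = 9, y₁ ≡ 4 mod 5. M₂ = 5, y₂ ≡ 2 mod 9. r = 3×9×4 + 8×5×2 ≡ 8 mod 45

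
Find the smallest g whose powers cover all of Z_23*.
g = 5. Powers: [5, 2, 10, 4, 20, 8, 17, 16, 11, ...] generates all 22 non-zero residues.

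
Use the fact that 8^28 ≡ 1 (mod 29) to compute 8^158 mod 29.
By Fermat: 8^{28} ≡ 1 (mod 29). 158 = 5×28 + 18. So 8^{158} ≡ 8^{18} ≡ 22 (mod 29)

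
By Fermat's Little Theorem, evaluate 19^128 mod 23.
By Fermat: 19^{22} ≡ 1 (mod 23). 128 = 5×22 + 18. So 19^{128} ≡ 19^{18} ≡ 8 (mod 23)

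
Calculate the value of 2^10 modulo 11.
Using Fermat: 2^{10} ≡ 1 mod 11. 10 ≡ 0 mod 10. So 2^{10} ≡ 2^{0} ≡ 1 mod 11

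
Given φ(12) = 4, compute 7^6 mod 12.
By Euler: 7^{4} ≡ 1 mod 12 since gcd(7, 12) = 1. 6 = 1×4 + 2. So 7^{6} ≡ 7^{2} ≡ 1 mod 12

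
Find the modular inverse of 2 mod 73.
Since 73 is prime, by Fermat 2^(-1) ≡ 2^{71} ≡ 37 (mod 73). Verify: 2 × 37 = 74 ≡ 1 (mod 73)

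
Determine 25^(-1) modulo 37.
Since 37 is prime, by Fermat 25^(-1) ≡ 25^{35} ≡ 3 mod 37. Verify: 25 × 3 = 75 ≡ 1 mod 37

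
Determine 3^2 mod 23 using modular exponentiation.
3^{2} = 9 ≡ 9 mod 23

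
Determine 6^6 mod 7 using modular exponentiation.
Using Fermat: 6^{6} ≡ 1 (mod 7). 6 ≡ 0 (mod 6). So 6^{6} ≡ 6^{0} ≡ 1 (mod 7)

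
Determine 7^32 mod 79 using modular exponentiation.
By repeated squaring (mod 79): 7^{1}≡7, 7^{2}≡49, 7^{4}≡31, 7^{8}≡13, 7^{16}≡11, 7^{32}≡42. So 7^{32} ≡ 42 (mod 79)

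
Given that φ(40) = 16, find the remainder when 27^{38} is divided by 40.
By Euler: 27^{16} ≡ 1 (mod 40) since gcd(27, 40) = 1. 38 = 2×16 + 6. So 27^{38} ≡ 27^{6} ≡ 9 (mod 40)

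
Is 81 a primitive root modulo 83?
81^{41} ≡ 1 mod 83 and 41 < 82, so ord_83(81) = 41 ≠ 82 and 81 is not a primitive root.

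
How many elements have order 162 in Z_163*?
There are φ(163-1) = φ(162) = 54 primitive roots modulo 163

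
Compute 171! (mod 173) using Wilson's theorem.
(172)! = (171)! × (172) ≡ -1 (mod 173). So (171)! ≡ -1 × (172)^(-1) ≡ (-1)×(-1) = 1 (mod 173)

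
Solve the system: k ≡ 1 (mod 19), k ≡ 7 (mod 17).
M = 19 × 17 = 323. M₁ = 17, y₁ ≡ 9 (mod 19). M₂ = 19, y₂ ≡ 9 (mod 17). k = 1×17×9 + 7×19×9 ≡ 58 (mod 323)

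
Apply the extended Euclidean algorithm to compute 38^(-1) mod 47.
Extended GCD: 38(-21) + 47(17) = 1. So 38^(-1) ≡ -21 ≡ 26 mod 47. Verify: 38 × 26 = 988 ≡ 1 mod 47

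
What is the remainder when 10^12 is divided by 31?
By repeated squaring (mod 31): 10^{1}≡10, 10^{2}≡7, 10^{4}≡18, 10^{8}≡14. Then 10^{12} = 10^{8+4} ≡ 14 × 18 ≡ 4 (mod 31)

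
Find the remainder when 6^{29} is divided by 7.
By Fermat: 6^{6} ≡ 1 mod 7. 29 = 4×6 + 5. So 6^{29} ≡ 6^{5} ≡ 6 mod 7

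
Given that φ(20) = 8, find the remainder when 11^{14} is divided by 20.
By Euler: 11^{8} ≡ 1 mod 20 since gcd(11, 20) = 1. 14 = 1×8 + 6. So 11^{14} ≡ 11^{6} ≡ 1 mod 20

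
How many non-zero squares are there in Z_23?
For prime 23, there are (p-1)/2 = (23-1)/2 = 11 quadratic residues (excluding 0).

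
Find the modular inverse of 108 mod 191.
Since 191 is prime, by Fermat 108^(-1) ≡ 108^{189} ≡ 23 (mod 191). Verify: 108 × 23 = 2484 ≡ 1 (mod 191)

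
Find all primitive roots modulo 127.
There are φ(126) = 36 primitive roots mod 127: {3, 6, 7, 12, 14, 23, 29, 39, 43, 45, 46, 48, 53, 55, 56, 57, 58, 65, 67, 78, 83, 85, 86, 91, 92, 93, 96, 97, 101, 106, 109, 110, 112, 114, 116, 118}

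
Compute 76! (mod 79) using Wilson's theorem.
(78)! = (76)! × (77) × (78) ≡ -1 (mod 79). So (76)! ≡ -1 × [(78)(77)]^(-1) ≡ 39 (mod 79)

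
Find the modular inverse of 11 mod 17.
Since 17 is prime, by Fermat 11^(-1) ≡ 11^{15} ≡ 14 (mod 17). Verify: 11 × 14 = 154 ≡ 1 (mod 17)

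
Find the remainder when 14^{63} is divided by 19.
By Fermat: 14^{18} ≡ 1 mod 19. 63 = 3×18 + 9. So 14^{63} ≡ 14^{9} ≡ 18 mod 19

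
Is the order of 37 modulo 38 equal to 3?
Powers of 37 mod 38: 37^1≡37, 37^2≡1. Already 37^2≡1, so the order is 2 < 3. No, the actual order is 2.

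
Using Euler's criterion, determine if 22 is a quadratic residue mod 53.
By Euler's criterion: 22^{26} ≡ 52 mod 53. Since this equals -1 (≡ 52), 22 is not a QR.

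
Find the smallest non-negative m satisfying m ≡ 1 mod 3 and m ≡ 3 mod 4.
M = 3 × 4 = 12. M₁ = 4, y₁ ≡ 1 mod 3. M₂ = 3, y₂ ≡ 3 mod 4. m = 1×4×1 + 3×3×3 ≡ 7 mod 12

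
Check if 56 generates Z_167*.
56^{83} ≡ 1 (mod 167) and 83 < 166, so ord_167(56) = 83 ≠ 166 and 56 is not a primitive root.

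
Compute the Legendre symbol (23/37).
(23/37) = 23^{18} mod 37 = -1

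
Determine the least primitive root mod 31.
g = 3. Powers: [3, 9, 27, 19, 26, 16, 17, 20, ...] generates all 30 non-zero residues.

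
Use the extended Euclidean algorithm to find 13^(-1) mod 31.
Extended GCD: 13(12) + 31(-5) = 1. So 13^(-1) ≡ 12 mod 31. Verify: 13 × 12 = 156 ≡ 1 mod 31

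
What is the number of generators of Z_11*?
Number of primitive roots mod 11 = φ(p-1) = φ(10) = 4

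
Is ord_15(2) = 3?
Powers of 2 mod 15: 2^1≡2, 2^2≡4, 2^3≡8, 2^4≡1. 2^3≡8≢1, so ord ≠ 3. No, the actual order is 4.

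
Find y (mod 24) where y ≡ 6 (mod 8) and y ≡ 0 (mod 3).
M = 8 × 3 = 24. M₁ = 3, y₁ ≡ 3 (mod 8). M₂ = 8, y₂ ≡ 2 (mod 3). y = 6×3×3 + 0×8×2 ≡ 6 (mod 24)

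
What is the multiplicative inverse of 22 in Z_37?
Since 37 is prime, by Fermat 22^(-1) ≡ 22^{35} ≡ 32 mod 37. Verify: 22 × 32 = 704 ≡ 1 mod 37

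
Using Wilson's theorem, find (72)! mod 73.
By Wilson's theorem, (72)! ≡ -1 ≡ 72 mod 73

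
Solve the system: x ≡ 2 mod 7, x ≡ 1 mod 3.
M = 7 × 3 = 21. M₁ = 3, y₁ ≡ 5 mod 7. M₂ = 7, y₂ ≡ 1 mod 3. x = 2×3×5 + 1×7×1 ≡ 16 mod 21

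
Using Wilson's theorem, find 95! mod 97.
(96)! = (95)! × (96) ≡ -1 (mod 97). So (95)! ≡ -1 × (96)^(-1) ≡ (-1)×(-1) = 1 (mod 97)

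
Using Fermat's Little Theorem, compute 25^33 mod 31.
By Fermat: 25^{30} ≡ 1 mod 31. So 25^{33} = 25^{30} · 25^{3} ≡ 25^{3} ≡ 1 mod 31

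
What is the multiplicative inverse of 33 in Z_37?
Since 37 is prime, by Fermat 33^(-1) ≡ 33^{35} ≡ 9 (mod 37). Verify: 33 × 9 = 297 ≡ 1 (mod 37)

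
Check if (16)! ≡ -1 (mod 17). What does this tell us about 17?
(16)! mod 17 = 16. Since this equals -1 (mod 17), Wilson confirms 17 is prime.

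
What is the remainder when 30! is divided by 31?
By Wilson's theorem, (30)! ≡ -1 ≡ 30 mod 31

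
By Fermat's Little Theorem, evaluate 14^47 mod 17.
By Fermat: 14^{16} ≡ 1 (mod 17). 47 = 2×16 + 15. So 14^{47} ≡ 14^{15} ≡ 11 (mod 17)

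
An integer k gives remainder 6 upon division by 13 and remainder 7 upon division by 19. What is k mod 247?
M = 13 × 19 = 247. M₁ = 19, y₁ ≡ 11 mod 13. M₂ = 13, y₂ ≡ 3 mod 19. k = 6×19×11 + 7×13×3 ≡ 45 mod 247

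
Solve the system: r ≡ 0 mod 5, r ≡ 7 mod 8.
M = 5 × 8 = 40. M₁ = 8, y₁ ≡ 2 mod 5. M₂ = 5, y₂ ≡ 5 mod 8. r = 0×8×2 + 7×5×5 ≡ 15 mod 40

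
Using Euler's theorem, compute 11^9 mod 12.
By Euler: 11^{4} ≡ 1 (mod 12) since gcd(11, 12) = 1. 9 = 2×4 + 1. So 11^{9} ≡ 11^{1} ≡ 11 (mod 12)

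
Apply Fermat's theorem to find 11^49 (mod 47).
By Fermat: 11^{46} ≡ 1 (mod 47). So 11^{49} = 11^{46} · 11^{3} ≡ 11^{3} ≡ 15 (mod 47)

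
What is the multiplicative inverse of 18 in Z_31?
Since 31 is prime, by Fermat 18^(-1) ≡ 18^{29} ≡ 19 (mod 31). Verify: 18 × 19 = 342 ≡ 1 (mod 31)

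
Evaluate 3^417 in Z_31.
Using Fermat: 3^{30} ≡ 1 mod 31. 417 ≡ 27 mod 30. So 3^{417} ≡ 3^{27} ≡ 23 mod 31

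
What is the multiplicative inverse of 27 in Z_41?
Since 41 is prime, by Fermat 27^(-1) ≡ 27^{39} ≡ 38 mod 41. Verify: 27 × 38 = 1026 ≡ 1 mod 41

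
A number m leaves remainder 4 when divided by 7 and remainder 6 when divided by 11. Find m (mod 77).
M = 7 × 11 = 77. M₁ = 11, y₁ ≡ 2 (mod 7). M₂ = 7, y₂ ≡ 8 (mod 11). m = 4×11×2 + 6×7×8 ≡ 39 (mod 77)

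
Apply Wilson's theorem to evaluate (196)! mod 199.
(198)! = (196)! × (197) × (198) ≡ -1 (mod 199). So (196)! ≡ -1 × [(198)(197)]^(-1) ≡ 99 (mod 199)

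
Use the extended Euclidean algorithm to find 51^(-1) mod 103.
Extended GCD: 51(-2) + 103(1) = 1. So 51^(-1) ≡ -2 ≡ 101 (mod 103). Verify: 51 × 101 = 5151 ≡ 1 (mod 103)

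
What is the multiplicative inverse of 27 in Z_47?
Since 47 is prime, by Fermat 27^(-1) ≡ 27^{45} ≡ 7 mod 47. Verify: 27 × 7 = 189 ≡ 1 mod 47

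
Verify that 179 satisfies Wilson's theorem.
(178)! mod 179 = 178. Since this equals -1 mod 179, Wilson confirms 179 is prime.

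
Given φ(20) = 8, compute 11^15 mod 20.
By Euler: 11^{8} ≡ 1 (mod 20) since gcd(11, 20) = 1. 15 = 1×8 + 7. So 11^{15} ≡ 11^{7} ≡ 11 (mod 20)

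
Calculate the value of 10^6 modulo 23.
By repeated squaring (mod 23): 10^{1}≡10, 10^{2}≡8, 10^{4}≡18. Then 10^{6} = 10^{4+2} ≡ 18 × 8 ≡ 6 (mod 23)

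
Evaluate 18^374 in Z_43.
Using Fermat: 18^{42} ≡ 1 (mod 43). 374 ≡ 38 (mod 42). So 18^{374} ≡ 18^{38} ≡ 10 (mod 43)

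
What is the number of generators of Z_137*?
A prime p has φ(p-1) primitive roots; here φ(136) = 64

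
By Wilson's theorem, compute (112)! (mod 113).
By Wilson's theorem, (112)! ≡ -1 ≡ 112 (mod 113)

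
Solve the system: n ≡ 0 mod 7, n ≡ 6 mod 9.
M = 7 × 9 = 63. M₁ = 9, y₁ ≡ 4 mod 7. M₂ = 7, y₂ ≡ 4 mod 9. n = 0×9×4 + 6×7×4 ≡ 42 mod 63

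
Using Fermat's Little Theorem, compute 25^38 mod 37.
By Fermat: 25^{36} ≡ 1 mod 37. So 25^{38} = 25^{36} · 25^{2} ≡ 25^{2} ≡ 33 mod 37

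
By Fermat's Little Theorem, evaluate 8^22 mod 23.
By Fermat's Little Theorem, 8^{22} ≡ 1 (mod 23) since 23 is prime and gcd(8, 23) = 1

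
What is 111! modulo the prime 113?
(112)! = (111)! × (112) ≡ -1 mod 113. So (111)! ≡ -1 × (112)^(-1) ≡ (-1)×(-1) = 1 mod 113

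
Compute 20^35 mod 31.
Using Fermat: 20^{30} ≡ 1 (mod 31). 35 ≡ 5 (mod 30). So 20^{35} ≡ 20^{5} ≡ 25 (mod 31)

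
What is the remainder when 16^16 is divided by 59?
By repeated squaring mod 59: 16^{1}≡16, 16^{2}≡20, 16^{4}≡46, 16^{8}≡51, 16^{16}≡5. So 16^{16} ≡ 5 mod 59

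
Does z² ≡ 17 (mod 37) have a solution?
By Euler's criterion: 17^{18} ≡ 36 (mod 37). Since this equals -1 (≡ 36), 17 is not a QR.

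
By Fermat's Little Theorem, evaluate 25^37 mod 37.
By Fermat: 25^{36} ≡ 1 (mod 37). So 25^{37} = 25^{36} · 25^{1} ≡ 25^{1} ≡ 25 (mod 37)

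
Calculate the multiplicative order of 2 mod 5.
Powers of 2 mod 5: 2^1≡2, 2^2≡4, 2^3≡3, 2^4≡1. ord_5(2) = 4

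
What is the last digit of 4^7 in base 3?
Using Fermat: 4^{2} ≡ 1 (mod 3). 7 ≡ 1 (mod 2). So 4^{7} ≡ 4^{1} ≡ 1 (mod 3)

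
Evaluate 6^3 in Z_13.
6^{3} = 216 ≡ 8 mod 13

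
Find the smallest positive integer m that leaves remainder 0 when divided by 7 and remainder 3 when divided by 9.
M = 7 × 9 = 63. M₁ = 9, y₁ ≡ 4 (mod 7). M₂ = 7, y₂ ≡ 4 (mod 9). m = 0×9×4 + 3×7×4 ≡ 21 (mod 63)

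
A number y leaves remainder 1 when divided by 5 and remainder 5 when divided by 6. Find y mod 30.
M = 5 × 6 = 30. M₁ = 6, y₁ ≡ 1 mod 5. M₂ = 5, y₂ ≡ 5 mod 6. y = 1×6×1 + 5×5×5 ≡ 11 mod 30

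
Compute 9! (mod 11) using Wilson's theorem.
(10)! = (9)! × (10) ≡ -1 (mod 11). So (9)! ≡ -1 × (10)^(-1) ≡ (-1)×(-1) = 1 (mod 11)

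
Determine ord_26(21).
Powers of 21 mod 26: 21^1≡21, 21^2≡25, 21^3≡5, 21^4≡1. Order = 4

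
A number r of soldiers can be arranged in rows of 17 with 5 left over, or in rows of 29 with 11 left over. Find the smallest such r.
M = 17 × 29 = 493. M₁ = 29, y₁ ≡ 10 (mod 17). M₂ = 17, y₂ ≡ 12 (mod 29). r = 5×29×10 + 11×17×12 ≡ 243 (mod 493)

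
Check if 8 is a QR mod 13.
By Euler's criterion: 8^{6} ≡ 12 mod 13. Since this equals -1 (≡ 12), 8 is not a QR.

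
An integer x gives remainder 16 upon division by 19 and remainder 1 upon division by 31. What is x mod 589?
M = 19 × 31 = 589. M₁ = 31, y₁ ≡ 8 mod 19. M₂ = 19, y₂ ≡ 18 mod 31. x = 16×31×8 + 1×19×18 ≡ 187 mod 589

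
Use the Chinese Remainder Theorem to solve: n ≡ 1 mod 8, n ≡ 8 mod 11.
M = 8 × 11 = 88. M₁ = 11, y₁ ≡ 3 mod 8. M₂ = 8, y₂ ≡ 7 mod 11. n = 1×11×3 + 8×8×7 ≡ 41 mod 88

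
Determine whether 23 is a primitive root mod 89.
ord_89(23) divides 88. For each prime q|88: 23^{44}≡88, 23^{8}≡2, none ≡ 1. So 23 has order 88 and is a primitive root mod 89.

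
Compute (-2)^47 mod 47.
Using Fermat: (-2)^{46} ≡ 1 mod 47. 47 ≡ 1 mod 46. So (-2)^{47} ≡ (-2)^{1} ≡ 45 mod 47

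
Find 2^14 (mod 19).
By repeated squaring (mod 19): 2^{1}≡2, 2^{2}≡4, 2^{4}≡16, 2^{8}≡9. Then 2^{14} = 2^{8+4+2} ≡ 9 × 16 × 4 ≡ 6 (mod 19)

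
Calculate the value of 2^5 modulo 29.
By repeated squaring (mod 29): 2^{1}≡2, 2^{2}≡4, 2^{4}≡16. Then 2^{5} = 2^{4+1} ≡ 16 × 2 ≡ 3 (mod 29)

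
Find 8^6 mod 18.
By repeated squaring mod 18: 8^{1}≡8, 8^{2}≡10, 8^{4}≡10. Then 8^{6} = 8^{4+2} ≡ 10 × 10 ≡ 10 mod 18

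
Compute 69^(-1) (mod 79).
Since 79 is prime, by Fermat 69^(-1) ≡ 69^{77} ≡ 71 (mod 79). Verify: 69 × 71 = 4899 ≡ 1 (mod 79)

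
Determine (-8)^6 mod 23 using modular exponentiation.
By repeated squaring mod 23: (-8)^{1}≡15, (-8)^{2}≡18, (-8)^{4}≡2. Then (-8)^{6} = (-8)^{4+2} ≡ 2 × 18 ≡ 13 mod 23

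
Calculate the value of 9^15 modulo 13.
Using Fermat: 9^{12} ≡ 1 mod 13. 15 ≡ 3 mod 12. So 9^{15} ≡ 9^{3} ≡ 1 mod 13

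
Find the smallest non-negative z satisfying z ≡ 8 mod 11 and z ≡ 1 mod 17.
M = 11 × 17 = 187. M₁ = 17, y₁ ≡ 2 mod 11. M₂ = 11, y₂ ≡ 14 mod 17. z = 8×17×2 + 1×11×14 ≡ 52 mod 187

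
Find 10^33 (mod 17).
Using Fermat: 10^{16} ≡ 1 (mod 17). 33 ≡ 1 (mod 16). So 10^{33} ≡ 10^{1} ≡ 10 (mod 17)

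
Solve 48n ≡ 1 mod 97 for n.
Since 97 is prime, by Fermat 48^(-1) ≡ 48^{95} ≡ 95 mod 97. Verify: 48 × 95 = 4560 ≡ 1 mod 97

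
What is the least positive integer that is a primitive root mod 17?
g = 3. For each prime q|16: 3^{8}≡16, none ≡ 1, so ord_17(3) = 16 and 3 is a primitive root.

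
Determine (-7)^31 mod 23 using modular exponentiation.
Using Fermat: (-7)^{22} ≡ 1 mod 23. 31 ≡ 9 mod 22. So (-7)^{31} ≡ (-7)^{9} ≡ 8 mod 23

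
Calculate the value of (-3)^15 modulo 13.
Using Fermat: (-3)^{12} ≡ 1 mod 13. 15 ≡ 3 mod 12. So (-3)^{15} ≡ (-3)^{3} ≡ 12 mod 13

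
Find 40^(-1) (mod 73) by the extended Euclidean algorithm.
Extended GCD: 40(-31) + 73(17) = 1. So 40^(-1) ≡ -31 ≡ 42 (mod 73). Verify: 40 × 42 = 1680 ≡ 1 (mod 73)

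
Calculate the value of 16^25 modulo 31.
By repeated squaring (mod 31): 16^{1}≡16, 16^{2}≡8, 16^{4}≡2, 16^{8}≡4, 16^{16}≡16. Then 16^{25} = 16^{16+8+1} ≡ 16 × 4 × 16 ≡ 1 (mod 31)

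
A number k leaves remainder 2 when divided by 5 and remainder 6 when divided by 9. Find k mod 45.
M = 5 × 9 = 45. M₁ = 9, y₁ ≡ 4 mod 5. M₂ = 5, y₂ ≡ 2 mod 9. k = 2×9×4 + 6×5×2 ≡ 42 mod 45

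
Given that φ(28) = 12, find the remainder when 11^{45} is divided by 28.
By Euler: 11^{12} ≡ 1 mod 28 since gcd(11, 28) = 1. 45 = 3×12 + 9. So 11^{45} ≡ 11^{9} ≡ 15 mod 28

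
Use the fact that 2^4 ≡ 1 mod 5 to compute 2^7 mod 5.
By Fermat: 2^{4} ≡ 1 mod 5. So 2^{7} = 2^{4} · 2^{3} ≡ 2^{3} ≡ 3 mod 5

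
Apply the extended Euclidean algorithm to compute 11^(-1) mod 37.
Extended GCD: 11(-10) + 37(3) = 1. So 11^(-1) ≡ -10 ≡ 27 (mod 37). Verify: 11 × 27 = 297 ≡ 1 (mod 37)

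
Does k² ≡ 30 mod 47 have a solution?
By Euler's criterion: 30^{23} ≡ 46 mod 47. Since this equals -1 (≡ 46), 30 is not a QR.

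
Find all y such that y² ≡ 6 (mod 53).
The square roots of 6 mod 53 are 18 and 35. Verify: 18² = 324 ≡ 6 (mod 53)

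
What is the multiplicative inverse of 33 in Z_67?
Since 67 is prime, by Fermat 33^(-1) ≡ 33^{65} ≡ 65 (mod 67). Verify: 33 × 65 = 2145 ≡ 1 (mod 67)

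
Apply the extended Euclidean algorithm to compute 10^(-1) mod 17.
Extended GCD: 10(-5) + 17(3) = 1. So 10^(-1) ≡ -5 ≡ 12 mod 17. Verify: 10 × 12 = 120 ≡ 1 mod 17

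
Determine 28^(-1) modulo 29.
Since 29 is prime, by Fermat 28^(-1) ≡ 28^{27} ≡ 28 mod 29. Verify: 28 × 28 = 784 ≡ 1 mod 29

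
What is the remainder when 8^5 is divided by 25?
By repeated squaring mod 25: 8^{1}≡8, 8^{2}≡14, 8^{4}≡21. Then 8^{5} = 8^{4+1} ≡ 21 × 8 ≡ 18 mod 25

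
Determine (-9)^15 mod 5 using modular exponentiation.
Using Fermat: (-9)^{4} ≡ 1 (mod 5). 15 ≡ 3 (mod 4). So (-9)^{15} ≡ (-9)^{3} ≡ 1 (mod 5)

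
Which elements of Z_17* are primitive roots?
There are φ(16) = 8 primitive roots mod 17: {3, 5, 6, 7, 10, 11, 12, 14}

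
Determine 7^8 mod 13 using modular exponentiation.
By repeated squaring mod 13: 7^{1}≡7, 7^{2}≡10, 7^{4}≡9, 7^{8}≡3. So 7^{8} ≡ 3 mod 13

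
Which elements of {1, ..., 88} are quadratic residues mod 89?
Quadratic residues modulo 89: {1, 2, 4, 5, 8, 9, 10, 11, 16, 17, 18, 20, 21, 22, 25, 32, 34, 36, 39, 40, 42, 44, 45, 47, 49, 50, 53, 55, 57, 64, 67, 68, 69, 71, 72, 73, 78, 79, 80, 81, 84, 85, 87, 88}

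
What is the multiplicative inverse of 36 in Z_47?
Since 47 is prime, by Fermat 36^(-1) ≡ 36^{45} ≡ 17 (mod 47). Verify: 36 × 17 = 612 ≡ 1 (mod 47)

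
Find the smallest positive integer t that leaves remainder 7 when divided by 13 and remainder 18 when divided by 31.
M = 13 × 31 = 403. M₁ = 31, y₁ ≡ 8 (mod 13). M₂ = 13, y₂ ≡ 12 (mod 31). t = 7×31×8 + 18×13×12 ≡ 111 (mod 403)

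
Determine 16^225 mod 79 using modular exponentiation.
Using Fermat: 16^{78} ≡ 1 (mod 79). 225 ≡ 69 (mod 78). So 16^{225} ≡ 16^{69} ≡ 8 (mod 79)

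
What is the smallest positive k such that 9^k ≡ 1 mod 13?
Powers of 9 mod 13: 9^1≡9, 9^2≡3, 9^3≡1. So the order of 9 is 3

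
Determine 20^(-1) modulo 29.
Since 29 is prime, by Fermat 20^(-1) ≡ 20^{27} ≡ 16 mod 29. Verify: 20 × 16 = 320 ≡ 1 mod 29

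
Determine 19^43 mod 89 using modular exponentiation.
By repeated squaring mod 89: 19^{1}≡19, 19^{2}≡5, 19^{4}≡25, 19^{8}≡2, 19^{16}≡4, 19^{32}≡16. Then 19^{43} = 19^{32+8+2+1} ≡ 16 × 2 × 5 × 19 ≡ 14 mod 89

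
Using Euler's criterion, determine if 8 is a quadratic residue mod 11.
By Euler's criterion: 8^{5} ≡ 10 mod 11. Since this equals -1 (≡ 10), 8 is not a QR.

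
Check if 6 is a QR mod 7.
By Euler's criterion: 6^{3} ≡ 6 mod 7. Since this equals -1 (≡ 6), 6 is not a QR.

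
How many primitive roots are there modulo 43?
A prime p has φ(p-1) primitive roots; here φ(42) = 12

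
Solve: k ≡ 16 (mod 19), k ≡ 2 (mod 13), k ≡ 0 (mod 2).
M = 19 × 13 × 2 = 494. M₁ = 26, y₁ ≡ 11 (mod 19). M₂ = 38, y₂ ≡ 12 (mod 13). M₃ = 247, y₃ ≡ 1 (mod 2). k = 16×26×11 + 2×38×12 + 0×247×1 ≡ 54 (mod 494)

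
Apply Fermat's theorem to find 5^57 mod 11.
By Fermat: 5^{10} ≡ 1 mod 11. 57 = 5×10 + 7. So 5^{57} ≡ 5^{7} ≡ 3 mod 11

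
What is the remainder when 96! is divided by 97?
By Wilson's theorem, (96)! ≡ -1 ≡ 96 mod 97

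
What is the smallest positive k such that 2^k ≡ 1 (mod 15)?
Powers of 2 mod 15: 2^1≡2, 2^2≡4, 2^3≡8, 2^4≡1. ord_15(2) = 4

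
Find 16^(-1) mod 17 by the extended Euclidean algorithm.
Extended GCD: 16(-1) + 17(1) = 1. So 16^(-1) ≡ -1 ≡ 16 mod 17. Verify: 16 × 16 = 256 ≡ 1 mod 17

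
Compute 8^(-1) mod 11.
Since 11 is prime, by Fermat 8^(-1) ≡ 8^{9} ≡ 7 mod 11. Verify: 8 × 7 = 56 ≡ 1 mod 11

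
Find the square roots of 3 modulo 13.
The square roots of 3 mod 13 are 9 and 4. Verify: 9² = 81 ≡ 3 (mod 13)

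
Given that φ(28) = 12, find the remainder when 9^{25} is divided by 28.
By Euler: 9^{12} ≡ 1 mod 28 since gcd(9, 28) = 1. 25 = 2×12 + 1. So 9^{25} ≡ 9^{1} ≡ 9 mod 28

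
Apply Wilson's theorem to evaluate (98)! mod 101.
(100)! = (98)! × (99) × (100) ≡ -1 mod 101. So (98)! ≡ -1 × [(100)(99)]^(-1) ≡ 50 mod 101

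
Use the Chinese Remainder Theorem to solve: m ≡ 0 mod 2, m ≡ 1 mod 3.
M = 2 × 3 = 6. M₁ = 3, y₁ ≡ 1 mod 2. M₂ = 2, y₂ ≡ 2 mod 3. m = 0×3×1 + 1×2×2 ≡ 4 mod 6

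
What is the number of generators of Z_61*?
There are φ(61-1) = φ(60) = 16 primitive roots modulo 61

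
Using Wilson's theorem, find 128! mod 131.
(130)! = (128)! × (129) × (130) ≡ -1 (mod 131). So (128)! ≡ -1 × [(130)(129)]^(-1) ≡ 65 (mod 131)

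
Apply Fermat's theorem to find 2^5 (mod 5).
By Fermat: 2^{4} ≡ 1 (mod 5). So 2^{5} = 2^{4} · 2^{1} ≡ 2^{1} ≡ 2 (mod 5)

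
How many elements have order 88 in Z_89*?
Number of primitive roots mod 89 = φ(p-1) = φ(88) = 40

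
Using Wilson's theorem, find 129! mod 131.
(130)! = (129)! × (130) ≡ -1 mod 131. So (129)! ≡ -1 × (130)^(-1) ≡ (-1)×(-1) = 1 mod 131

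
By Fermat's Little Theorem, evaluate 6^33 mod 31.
By Fermat: 6^{30} ≡ 1 mod 31. So 6^{33} = 6^{30} · 6^{3} ≡ 6^{3} ≡ 30 mod 31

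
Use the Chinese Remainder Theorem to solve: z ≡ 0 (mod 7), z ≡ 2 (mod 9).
M = 7 × 9 = 63. M₁ = 9, y₁ ≡ 4 (mod 7). M₂ = 7, y₂ ≡ 4 (mod 9). z = 0×9×4 + 2×7×4 ≡ 56 (mod 63)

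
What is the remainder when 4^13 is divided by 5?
Using Fermat: 4^{4} ≡ 1 (mod 5). 13 ≡ 1 (mod 4). So 4^{13} ≡ 4^{1} ≡ 4 (mod 5)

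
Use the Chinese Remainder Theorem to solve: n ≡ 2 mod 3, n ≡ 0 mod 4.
M = 3 × 4 = 12. M₁ = 4, y₁ ≡ 1 mod 3. M₂ = 3, y₂ ≡ 3 mod 4. n = 2×4×1 + 0×3×3 ≡ 8 mod 12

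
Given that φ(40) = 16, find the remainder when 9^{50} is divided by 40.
By Euler: 9^{16} ≡ 1 mod 40 since gcd(9, 40) = 1. 50 = 3×16 + 2. So 9^{50} ≡ 9^{2} ≡ 1 mod 40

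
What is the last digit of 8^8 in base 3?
Using Fermat: 8^{2} ≡ 1 (mod 3). 8 ≡ 0 (mod 2). So 8^{8} ≡ 8^{0} ≡ 1 (mod 3)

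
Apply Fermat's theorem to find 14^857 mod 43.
By Fermat: 14^{42} ≡ 1 mod 43. 857 ≡ 17 mod 42. So 14^{857} ≡ 14^{17} ≡ 38 mod 43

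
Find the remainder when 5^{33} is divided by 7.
By Fermat: 5^{6} ≡ 1 mod 7. 33 = 5×6 + 3. So 5^{33} ≡ 5^{3} ≡ 6 mod 7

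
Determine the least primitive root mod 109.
g = 6. Powers: [6, 36, 107, 97, 37, 4, 24, 35, 101, ...] generates all 108 non-zero residues.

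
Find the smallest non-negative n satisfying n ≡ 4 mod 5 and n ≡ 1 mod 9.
M = 5 × 9 = 45. M₁ = 9, y₁ ≡ 4 mod 5. M₂ = 5, y₂ ≡ 2 mod 9. n = 4×9×4 + 1×5×2 ≡ 19 mod 45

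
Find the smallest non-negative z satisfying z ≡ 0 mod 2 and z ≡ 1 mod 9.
M = 2 × 9 = 18. M₁ = 9, y₁ ≡ 1 mod 2. M₂ = 2, y₂ ≡ 5 mod 9. z = 0×9×1 + 1×2×5 ≡ 10 mod 18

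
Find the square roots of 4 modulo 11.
The square roots of 4 mod 11 are 9 and 2. Verify: 9² = 81 ≡ 4 mod 11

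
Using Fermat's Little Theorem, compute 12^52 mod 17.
By Fermat: 12^{16} ≡ 1 mod 17. 52 = 3×16 + 4. So 12^{52} ≡ 12^{4} ≡ 13 mod 17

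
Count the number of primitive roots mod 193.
Number of primitive roots mod 193 = φ(p-1) = φ(192) = 64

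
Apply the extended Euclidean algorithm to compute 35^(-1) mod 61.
Extended GCD: 35(7) + 61(-4) = 1. So 35^(-1) ≡ 7 mod 61. Verify: 35 × 7 = 245 ≡ 1 mod 61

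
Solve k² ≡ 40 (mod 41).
The square roots of 40 mod 41 are 32 and 9. Verify: 32² = 1024 ≡ 40 (mod 41)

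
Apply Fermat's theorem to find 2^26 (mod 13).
By Fermat: 2^{12} ≡ 1 (mod 13). 26 = 2×12 + 2. So 2^{26} ≡ 2^{2} ≡ 4 (mod 13)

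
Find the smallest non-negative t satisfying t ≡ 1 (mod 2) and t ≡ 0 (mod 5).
M = 2 × 5 = 10. M₁ = 5, y₁ ≡ 1 (mod 2). M₂ = 2, y₂ ≡ 3 (mod 5). t = 1×5×1 + 0×2×3 ≡ 5 (mod 10)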